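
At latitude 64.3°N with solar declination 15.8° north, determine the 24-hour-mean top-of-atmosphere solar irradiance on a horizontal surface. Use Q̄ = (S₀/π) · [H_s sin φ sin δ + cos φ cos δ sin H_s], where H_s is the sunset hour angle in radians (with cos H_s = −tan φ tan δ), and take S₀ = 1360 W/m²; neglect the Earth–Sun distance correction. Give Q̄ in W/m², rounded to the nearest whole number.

The sunset hour angle satisfies cos H_s = −tan φ tan δ = -0.5880, giving H_s = 126.02°. In radians, H_s = 2.1995.
H_s sin φ sin δ = 2.1995 × 0.9011 × 0.2723 = 0.5397.
cos φ cos δ sin H_s = 0.4337 × 0.9622 × 0.8088 = 0.3375.
Q̄ = (1360/π) × (0.5397 + 0.3375) = 432.90 × 0.8772 = 379.74 W/m².

380 W/m²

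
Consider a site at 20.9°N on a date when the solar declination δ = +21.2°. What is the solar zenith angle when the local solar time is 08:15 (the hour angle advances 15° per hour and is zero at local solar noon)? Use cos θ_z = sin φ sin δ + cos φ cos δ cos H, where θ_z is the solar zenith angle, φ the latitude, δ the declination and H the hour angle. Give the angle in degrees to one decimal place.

52.2°

Hour angle H = 15° × (8.25 − 12) = -56.25°.
cos θ_z = sin φ sin δ + cos φ cos δ cos H = (0.3567)(0.3616) + (0.9342)(0.9323)(0.5556) = 0.6129.
θ_z = arccos(0.6129) = 52.20°.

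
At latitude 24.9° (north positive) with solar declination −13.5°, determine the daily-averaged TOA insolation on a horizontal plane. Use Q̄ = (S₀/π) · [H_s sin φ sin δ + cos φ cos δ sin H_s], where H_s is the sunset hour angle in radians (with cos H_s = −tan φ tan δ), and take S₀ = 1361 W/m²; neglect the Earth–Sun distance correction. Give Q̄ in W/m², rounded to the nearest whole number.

cos H_s = −tan(24.9°) · tan(-13.5°) = 0.1114, so H_s = arccos(0.1114) = 83.60°. In radians, H_s = 1.4591.
H_s sin φ sin δ = 1.4591 × 0.4210 × -0.2334 = -0.1434.
cos φ cos δ sin H_s = 0.9070 × 0.9724 × 0.9938 = 0.8765.
Q̄ = (1361/π) × (-0.1434 + 0.8765) = 433.22 × 0.7331 = 317.59 W/m².

318 W/m²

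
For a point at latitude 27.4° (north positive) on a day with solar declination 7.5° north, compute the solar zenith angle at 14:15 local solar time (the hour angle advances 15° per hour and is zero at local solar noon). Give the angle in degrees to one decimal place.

37.6°

Hour angle H = 15° × (14.25 − 12) = 33.75°.
With φ = 27.4°, δ = 7.5°, H = 33.75°: sin φ sin δ = 0.0601, cos φ cos δ cos H = 0.7319, so cos θ_z = 0.7920.
θ_z = arccos(0.7920) = 37.63°.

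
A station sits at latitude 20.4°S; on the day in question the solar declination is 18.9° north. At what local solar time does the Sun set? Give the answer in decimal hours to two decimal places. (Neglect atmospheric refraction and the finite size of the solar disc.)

The sunset hour angle satisfies cos H_s = −tan φ tan δ = 0.1273, giving H_s = 82.69°.
Sunset is at 12 + H_s/15 = 12 + 5.513 = 17.513 h local solar time.

17.51 h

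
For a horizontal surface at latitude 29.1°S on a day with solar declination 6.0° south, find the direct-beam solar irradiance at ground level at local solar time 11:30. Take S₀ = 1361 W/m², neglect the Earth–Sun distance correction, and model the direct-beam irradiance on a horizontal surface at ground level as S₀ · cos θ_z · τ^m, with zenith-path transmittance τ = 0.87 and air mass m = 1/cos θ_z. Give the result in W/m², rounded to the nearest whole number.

Hour angle H = 15° × (11.5 − 12) = -7.50°.
cos θ_z = sin φ sin δ + cos φ cos δ cos H = (-0.4863)(-0.1045) + (0.8738)(0.9945)(0.9914) = 0.9123.
Air mass m = 1/cos θ_z = 1/0.9123 = 1.096; τ^m = 0.87^1.096 = 0.8584.
Surface direct beam = 1361 × 0.9123 × 0.8584 = 1065.82 W/m².

1066 W/m²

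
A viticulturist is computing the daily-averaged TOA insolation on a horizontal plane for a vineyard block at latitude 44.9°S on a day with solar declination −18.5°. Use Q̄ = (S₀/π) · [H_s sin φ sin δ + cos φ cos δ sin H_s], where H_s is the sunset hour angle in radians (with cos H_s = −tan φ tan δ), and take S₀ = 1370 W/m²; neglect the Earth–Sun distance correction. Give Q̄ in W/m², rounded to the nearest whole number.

The sunset hour angle satisfies cos H_s = −tan φ tan δ = -0.3334, giving H_s = 109.48°. In radians, H_s = 1.9108.
H_s sin φ sin δ = 1.9108 × -0.7059 × -0.3173 = 0.4280.
cos φ cos δ sin H_s = 0.7083 × 0.9483 × 0.9428 = 0.6333.
Q̄ = (1370/π) × (0.4280 + 0.6333) = 436.08 × 1.0613 = 462.81 W/m².

463 W/m²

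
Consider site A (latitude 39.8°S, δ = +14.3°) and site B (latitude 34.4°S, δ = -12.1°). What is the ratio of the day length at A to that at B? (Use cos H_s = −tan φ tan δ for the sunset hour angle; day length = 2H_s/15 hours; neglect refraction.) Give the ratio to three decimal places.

A: H_s = arccos(−tan -39.8° · tan 14.3°) = 77.74°, so 2H_s/15 = 10.3653 h.
B: H_s = arccos(−tan -34.4° · tan -12.1°) = 98.44°, so 2H_s/15 = 13.1253 h.
Ratio A/B = 10.3653 / 13.1253 = 0.7897.

0.790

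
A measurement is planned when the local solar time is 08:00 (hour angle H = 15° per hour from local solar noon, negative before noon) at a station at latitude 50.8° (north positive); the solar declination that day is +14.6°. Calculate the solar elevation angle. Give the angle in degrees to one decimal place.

30.1°

Hour angle H = 15° × (8 − 12) = -60.00°.
cos θ_z = sin φ sin δ + cos φ cos δ cos H = (0.7749)(0.2521) + (0.6320)(0.9677)(0.5000) = 0.5011.
θ_z = arccos(0.5011) = 59.93°, so the elevation is 90° − 59.93° = 30.07°.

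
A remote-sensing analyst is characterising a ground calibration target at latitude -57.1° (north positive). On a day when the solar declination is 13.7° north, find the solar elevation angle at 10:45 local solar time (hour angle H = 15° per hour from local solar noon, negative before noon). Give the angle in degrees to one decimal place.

17.5°

Hour angle H = 15° × (10.75 − 12) = -18.75°.
cos θ_z = sin(-57.1°) sin(13.7°) + cos(-57.1°) cos(13.7°) cos(-18.75°) = -0.1989 + 0.4997 = 0.3008.
θ_z = arccos(0.3008) = 72.49°, so the elevation is 90° − 72.49° = 17.51°.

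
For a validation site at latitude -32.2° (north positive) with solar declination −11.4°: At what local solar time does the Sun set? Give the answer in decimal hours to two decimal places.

18.49 h

−tan φ tan δ = −(-0.6297)(-0.2016) = -0.1269; H_s = arccos(-0.1269) = 97.29°.
Sunset is at 12 + H_s/15 = 12 + 6.486 = 18.486 h local solar time.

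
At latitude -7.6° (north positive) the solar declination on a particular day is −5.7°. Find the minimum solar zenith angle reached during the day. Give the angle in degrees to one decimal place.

At local solar noon the hour angle is zero, so the zenith angle is |φ − δ| = |-7.6° − (-5.7°)| = 1.9°.

1.9°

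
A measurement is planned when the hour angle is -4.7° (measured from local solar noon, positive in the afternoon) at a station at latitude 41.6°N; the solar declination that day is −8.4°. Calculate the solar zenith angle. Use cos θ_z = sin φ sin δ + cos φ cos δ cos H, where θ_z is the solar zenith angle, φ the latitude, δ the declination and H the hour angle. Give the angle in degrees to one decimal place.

cos θ_z = sin φ sin δ + cos φ cos δ cos H = (0.6639)(-0.1461) + (0.7478)(0.9893)(0.9966) = 0.6403.
θ_z = arccos(0.6403) = 50.19°.

50.2°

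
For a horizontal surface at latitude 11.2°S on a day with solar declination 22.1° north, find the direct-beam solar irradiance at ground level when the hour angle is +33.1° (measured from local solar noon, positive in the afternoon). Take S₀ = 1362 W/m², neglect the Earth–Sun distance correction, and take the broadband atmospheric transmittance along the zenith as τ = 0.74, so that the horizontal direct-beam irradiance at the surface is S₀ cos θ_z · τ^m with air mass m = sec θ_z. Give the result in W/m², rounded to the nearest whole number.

605 W/m²

With φ = -11.2°, δ = 22.1°, H = 33.10°: sin φ sin δ = -0.0731, cos φ cos δ cos H = 0.7614, so cos θ_z = 0.6883.
Air mass m = 1/cos θ_z = 1/0.6883 = 1.453; τ^m = 0.74^1.453 = 0.6456.
Surface direct beam = 1362 × 0.6883 × 0.6456 = 605.23 W/m².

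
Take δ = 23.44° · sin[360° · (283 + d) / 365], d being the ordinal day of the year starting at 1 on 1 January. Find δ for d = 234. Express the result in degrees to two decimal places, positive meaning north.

360 × (283 + 234) / 365 = 509.918°; sin(509.918°) = 0.5012.
δ = 23.44 × 0.5012 = 11.748° ≈ +11.75°.

+11.75°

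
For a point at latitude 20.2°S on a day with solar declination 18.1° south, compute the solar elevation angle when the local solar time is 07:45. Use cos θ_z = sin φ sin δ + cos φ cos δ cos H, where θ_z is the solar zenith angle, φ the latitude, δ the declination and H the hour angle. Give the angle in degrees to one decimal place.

Hour angle H = 15° × (7.75 − 12) = -63.75°.
With φ = -20.2°, δ = -18.1°, H = -63.75°: sin φ sin δ = 0.1073, cos φ cos δ cos H = 0.3945, so cos θ_z = 0.5018.
θ_z = arccos(0.5018) = 59.88°, so the elevation is 90° − 59.88° = 30.12°.

30.1°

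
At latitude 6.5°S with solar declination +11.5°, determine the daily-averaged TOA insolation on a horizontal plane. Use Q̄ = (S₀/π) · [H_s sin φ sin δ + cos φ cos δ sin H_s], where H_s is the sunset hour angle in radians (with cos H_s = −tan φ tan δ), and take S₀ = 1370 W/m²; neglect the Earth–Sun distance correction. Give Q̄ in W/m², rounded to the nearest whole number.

409 W/m²

The sunset hour angle satisfies cos H_s = −tan φ tan δ = 0.0232, giving H_s = 88.67°. In radians, H_s = 1.5476.
H_s sin φ sin δ = 1.5476 × -0.1132 × 0.1994 = -0.0349.
cos φ cos δ sin H_s = 0.9936 × 0.9799 × 0.9997 = 0.9733.
Q̄ = (1370/π) × (-0.0349 + 0.9733) = 436.08 × 0.9384 = 409.22 W/m².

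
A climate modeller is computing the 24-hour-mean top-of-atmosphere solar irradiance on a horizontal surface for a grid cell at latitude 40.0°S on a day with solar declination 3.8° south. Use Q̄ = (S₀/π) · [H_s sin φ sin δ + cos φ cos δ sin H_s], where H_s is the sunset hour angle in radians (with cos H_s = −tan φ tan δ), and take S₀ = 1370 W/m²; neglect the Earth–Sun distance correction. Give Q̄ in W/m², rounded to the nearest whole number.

363 W/m²

−tan φ tan δ = −(-0.8391)(-0.0664) = -0.0557; H_s = arccos(-0.0557) = 93.19°. In radians, H_s = 1.6265.
H_s sin φ sin δ = 1.6265 × -0.6428 × -0.0663 = 0.0693.
cos φ cos δ sin H_s = 0.7660 × 0.9978 × 0.9984 = 0.7631.
Q̄ = (1370/π) × (0.0693 + 0.7631) = 436.08 × 0.8324 = 362.99 W/m².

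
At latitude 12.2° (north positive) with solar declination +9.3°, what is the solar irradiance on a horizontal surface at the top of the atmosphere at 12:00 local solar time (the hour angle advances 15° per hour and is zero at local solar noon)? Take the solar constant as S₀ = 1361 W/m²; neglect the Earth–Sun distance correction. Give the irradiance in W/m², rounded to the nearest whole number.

1359 W/m²

Hour angle H = 15° × (12 − 12) = 0.00°.
cos θ_z = sin(12.2°) sin(9.3°) + cos(12.2°) cos(9.3°) cos(0.00°) = 0.0342 + 0.9646 = 0.9988.
Top-of-atmosphere irradiance = S₀ cos θ_z = 1361 × 0.9988 = 1359.37 W/m².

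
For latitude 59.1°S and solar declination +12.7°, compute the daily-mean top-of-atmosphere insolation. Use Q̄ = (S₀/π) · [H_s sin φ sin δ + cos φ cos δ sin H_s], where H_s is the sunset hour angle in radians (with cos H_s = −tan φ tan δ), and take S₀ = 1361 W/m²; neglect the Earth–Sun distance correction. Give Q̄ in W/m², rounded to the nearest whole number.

cos H_s = −tan(-59.1°) · tan(12.7°) = 0.3765, so H_s = arccos(0.3765) = 67.88°. In radians, H_s = 1.1847.
H_s sin φ sin δ = 1.1847 × -0.8581 × 0.2198 = -0.2234.
cos φ cos δ sin H_s = 0.5135 × 0.9755 × 0.9264 = 0.4641.
Q̄ = (1361/π) × (-0.2234 + 0.4641) = 433.22 × 0.2407 = 104.28 W/m².

104 W/m²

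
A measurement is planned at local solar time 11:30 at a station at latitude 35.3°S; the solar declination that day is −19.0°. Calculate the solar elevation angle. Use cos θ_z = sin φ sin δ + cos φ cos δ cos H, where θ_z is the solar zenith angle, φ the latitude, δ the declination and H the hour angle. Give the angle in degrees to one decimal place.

72.4°

Hour angle H = 15° × (11.5 − 12) = -7.50°.
cos θ_z = sin φ sin δ + cos φ cos δ cos H = (-0.5779)(-0.3256) + (0.8161)(0.9455)(0.9914) = 0.9532.
θ_z = arccos(0.9532) = 17.60°, so the elevation is 90° − 17.60° = 72.40°.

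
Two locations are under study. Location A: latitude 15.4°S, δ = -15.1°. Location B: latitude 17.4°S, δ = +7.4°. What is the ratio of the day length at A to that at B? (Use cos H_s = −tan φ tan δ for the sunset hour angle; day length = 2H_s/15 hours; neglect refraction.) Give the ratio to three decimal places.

A: H_s = arccos(−tan -15.4° · tan -15.1°) = 94.26°, so 2H_s/15 = 12.5680 h.
B: H_s = arccos(−tan -17.4° · tan 7.4°) = 87.67°, so 2H_s/15 = 11.6893 h.
Ratio A/B = 12.5680 / 11.6893 = 1.0752.

1.075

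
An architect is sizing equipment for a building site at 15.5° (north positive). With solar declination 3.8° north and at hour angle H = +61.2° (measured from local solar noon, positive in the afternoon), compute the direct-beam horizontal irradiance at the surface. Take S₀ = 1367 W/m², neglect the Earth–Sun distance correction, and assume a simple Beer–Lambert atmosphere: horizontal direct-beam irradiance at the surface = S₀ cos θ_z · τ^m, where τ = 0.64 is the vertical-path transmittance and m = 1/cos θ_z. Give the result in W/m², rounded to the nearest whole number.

With φ = 15.5°, δ = 3.8°, H = 61.20°: sin φ sin δ = 0.0177, cos φ cos δ cos H = 0.4632, so cos θ_z = 0.4809.
Air mass m = 1/cos θ_z = 1/0.4809 = 2.079; τ^m = 0.64^2.079 = 0.3954.
Surface direct beam = 1367 × 0.4809 × 0.3954 = 259.93 W/m².

260 W/m²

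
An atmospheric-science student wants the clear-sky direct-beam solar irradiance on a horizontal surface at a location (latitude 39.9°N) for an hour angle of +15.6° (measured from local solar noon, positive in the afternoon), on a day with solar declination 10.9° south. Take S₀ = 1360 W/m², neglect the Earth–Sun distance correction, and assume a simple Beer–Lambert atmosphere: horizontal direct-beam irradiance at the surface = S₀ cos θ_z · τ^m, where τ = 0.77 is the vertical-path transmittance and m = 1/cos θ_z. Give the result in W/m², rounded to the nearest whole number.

With φ = 39.9°, δ = -10.9°, H = 15.60°: sin φ sin δ = -0.1213, cos φ cos δ cos H = 0.7256, so cos θ_z = 0.6043.
Air mass m = 1/cos θ_z = 1/0.6043 = 1.655; τ^m = 0.77^1.655 = 0.6488.
Surface direct beam = 1360 × 0.6043 × 0.6488 = 533.21 W/m².

533 W/m²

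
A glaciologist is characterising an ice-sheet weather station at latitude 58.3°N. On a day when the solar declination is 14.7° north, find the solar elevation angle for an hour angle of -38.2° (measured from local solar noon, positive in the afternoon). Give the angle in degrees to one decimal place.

38.0°

With φ = 58.3°, δ = 14.7°, H = -38.20°: sin φ sin δ = 0.2159, cos φ cos δ cos H = 0.3994, so cos θ_z = 0.6153.
θ_z = arccos(0.6153) = 52.03°, so the elevation is 90° − 52.03° = 37.97°.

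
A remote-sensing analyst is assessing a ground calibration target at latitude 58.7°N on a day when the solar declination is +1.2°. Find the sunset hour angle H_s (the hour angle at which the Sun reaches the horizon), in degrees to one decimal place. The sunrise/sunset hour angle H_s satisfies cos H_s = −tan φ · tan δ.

92.0°

cos H_s = −tan(58.7°) · tan(1.2°) = -0.0345, so H_s = arccos(-0.0345) = 91.98°.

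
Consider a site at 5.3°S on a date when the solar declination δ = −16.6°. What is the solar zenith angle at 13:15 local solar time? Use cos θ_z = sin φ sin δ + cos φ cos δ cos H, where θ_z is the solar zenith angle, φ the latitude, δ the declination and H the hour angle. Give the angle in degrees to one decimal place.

Hour angle H = 15° × (13.25 − 12) = 18.75°.
With φ = -5.3°, δ = -16.6°, H = 18.75°: sin φ sin δ = 0.0264, cos φ cos δ cos H = 0.9036, so cos θ_z = 0.9300.
θ_z = arccos(0.9300) = 21.57°.

21.6°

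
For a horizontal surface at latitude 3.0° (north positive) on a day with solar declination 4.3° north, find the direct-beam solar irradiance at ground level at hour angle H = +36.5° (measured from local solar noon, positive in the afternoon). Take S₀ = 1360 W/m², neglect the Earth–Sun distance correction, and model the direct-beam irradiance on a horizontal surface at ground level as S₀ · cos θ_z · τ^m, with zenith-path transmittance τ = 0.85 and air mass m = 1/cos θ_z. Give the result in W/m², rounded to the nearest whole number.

cos θ_z = sin φ sin δ + cos φ cos δ cos H = (0.0523)(0.0750) + (0.9986)(0.9972)(0.8039) = 0.8044.
Air mass m = 1/cos θ_z = 1/0.8044 = 1.243; τ^m = 0.85^1.243 = 0.8171.
Surface direct beam = 1360 × 0.8044 × 0.8171 = 893.89 W/m².

894 W/m²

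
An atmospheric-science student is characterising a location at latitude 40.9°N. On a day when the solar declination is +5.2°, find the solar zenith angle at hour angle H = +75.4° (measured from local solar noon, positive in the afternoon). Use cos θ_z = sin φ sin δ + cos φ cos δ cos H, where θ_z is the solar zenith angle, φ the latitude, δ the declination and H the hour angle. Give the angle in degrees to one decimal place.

cos θ_z = sin(40.9°) sin(5.2°) + cos(40.9°) cos(5.2°) cos(75.40°) = 0.0593 + 0.1897 = 0.2490.
θ_z = arccos(0.2490) = 75.58°.

75.6°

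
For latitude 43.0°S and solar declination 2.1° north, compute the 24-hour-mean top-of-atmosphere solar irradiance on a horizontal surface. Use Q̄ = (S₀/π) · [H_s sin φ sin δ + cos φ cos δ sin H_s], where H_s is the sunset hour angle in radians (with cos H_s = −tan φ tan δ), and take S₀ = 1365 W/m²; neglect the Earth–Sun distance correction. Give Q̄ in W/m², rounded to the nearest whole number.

301 W/m²

cos H_s = −tan(-43.0°) · tan(2.1°) = 0.0342, so H_s = arccos(0.0342) = 88.04°. In radians, H_s = 1.5366.
H_s sin φ sin δ = 1.5366 × -0.6820 × 0.0366 = -0.0384.
cos φ cos δ sin H_s = 0.7314 × 0.9993 × 0.9994 = 0.7304.
Q̄ = (1365/π) × (-0.0384 + 0.7304) = 434.49 × 0.6920 = 300.67 W/m².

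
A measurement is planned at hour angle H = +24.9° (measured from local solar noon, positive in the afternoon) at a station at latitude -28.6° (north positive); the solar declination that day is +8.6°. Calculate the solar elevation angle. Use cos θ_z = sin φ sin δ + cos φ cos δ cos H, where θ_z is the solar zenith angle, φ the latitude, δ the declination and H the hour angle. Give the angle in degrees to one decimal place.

cos θ_z = sin φ sin δ + cos φ cos δ cos H = (-0.4787)(0.1495) + (0.8780)(0.9888)(0.9070) = 0.7159.
θ_z = arccos(0.7159) = 44.28°, so the elevation is 90° − 44.28° = 45.72°.

45.7°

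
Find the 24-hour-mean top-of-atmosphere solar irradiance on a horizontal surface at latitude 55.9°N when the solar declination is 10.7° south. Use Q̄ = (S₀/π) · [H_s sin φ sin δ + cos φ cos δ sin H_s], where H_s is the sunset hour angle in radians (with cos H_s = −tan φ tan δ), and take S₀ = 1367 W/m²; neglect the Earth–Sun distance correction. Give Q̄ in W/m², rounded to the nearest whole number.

−tan φ tan δ = −(1.4770)(-0.1890) = 0.2792; H_s = arccos(0.2792) = 73.79°. In radians, H_s = 1.2879.
H_s sin φ sin δ = 1.2879 × 0.8281 × -0.1857 = -0.1981.
cos φ cos δ sin H_s = 0.5606 × 0.9826 × 0.9603 = 0.5290.
Q̄ = (1367/π) × (-0.1981 + 0.5290) = 435.13 × 0.3309 = 143.98 W/m².

144 W/m²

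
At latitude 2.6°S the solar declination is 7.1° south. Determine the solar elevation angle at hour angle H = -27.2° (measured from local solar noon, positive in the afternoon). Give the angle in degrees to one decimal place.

62.5°

cos θ_z = sin(-2.6°) sin(-7.1°) + cos(-2.6°) cos(-7.1°) cos(-27.20°) = 0.0056 + 0.8817 = 0.8873.
θ_z = arccos(0.8873) = 27.46°, so the elevation is 90° − 27.46° = 62.54°.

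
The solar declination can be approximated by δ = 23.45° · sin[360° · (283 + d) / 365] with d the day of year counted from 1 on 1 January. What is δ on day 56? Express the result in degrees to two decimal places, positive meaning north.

-10.15°

360 × (283 + 56) / 365 = 334.356°; sin(334.356°) = -0.4328.
δ = 23.45 × -0.4328 = -10.149° ≈ -10.15°.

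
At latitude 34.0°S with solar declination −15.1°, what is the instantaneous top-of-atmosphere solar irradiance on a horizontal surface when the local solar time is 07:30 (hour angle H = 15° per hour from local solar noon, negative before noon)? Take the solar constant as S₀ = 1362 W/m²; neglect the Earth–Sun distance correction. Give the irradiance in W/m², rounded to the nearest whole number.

Hour angle H = 15° × (7.5 − 12) = -67.50°.
With φ = -34.0°, δ = -15.1°, H = -67.50°: sin φ sin δ = 0.1457, cos φ cos δ cos H = 0.3063, so cos θ_z = 0.4520.
Top-of-atmosphere irradiance = S₀ cos θ_z = 1362 × 0.4520 = 615.62 W/m².

616 W/m²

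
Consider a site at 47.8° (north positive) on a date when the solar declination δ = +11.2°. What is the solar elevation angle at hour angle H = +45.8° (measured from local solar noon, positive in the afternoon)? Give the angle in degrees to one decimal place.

cos θ_z = sin φ sin δ + cos φ cos δ cos H = (0.7408)(0.1942) + (0.6717)(0.9810)(0.6972) = 0.6033.
θ_z = arccos(0.6033) = 52.89°, so the elevation is 90° − 52.89° = 37.11°.

37.1°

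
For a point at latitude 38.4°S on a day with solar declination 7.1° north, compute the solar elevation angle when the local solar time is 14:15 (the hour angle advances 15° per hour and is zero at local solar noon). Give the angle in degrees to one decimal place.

Hour angle H = 15° × (14.25 − 12) = 33.75°.
cos θ_z = sin φ sin δ + cos φ cos δ cos H = (-0.6211)(0.1236) + (0.7837)(0.9923)(0.8315) = 0.5699.
θ_z = arccos(0.5699) = 55.26°, so the elevation is 90° − 55.26° = 34.74°.

34.7°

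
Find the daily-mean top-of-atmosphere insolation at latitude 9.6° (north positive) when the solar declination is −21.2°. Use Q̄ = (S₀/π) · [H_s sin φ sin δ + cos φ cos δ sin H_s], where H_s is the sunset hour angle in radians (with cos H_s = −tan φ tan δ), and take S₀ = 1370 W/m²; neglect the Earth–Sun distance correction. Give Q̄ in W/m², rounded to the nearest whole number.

cos H_s = −tan(9.6°) · tan(-21.2°) = 0.0656, so H_s = arccos(0.0656) = 86.24°. In radians, H_s = 1.5052.
H_s sin φ sin δ = 1.5052 × 0.1668 × -0.3616 = -0.0908.
cos φ cos δ sin H_s = 0.9860 × 0.9323 × 0.9978 = 0.9172.
Q̄ = (1370/π) × (-0.0908 + 0.9172) = 436.08 × 0.8264 = 360.38 W/m².

360 W/m²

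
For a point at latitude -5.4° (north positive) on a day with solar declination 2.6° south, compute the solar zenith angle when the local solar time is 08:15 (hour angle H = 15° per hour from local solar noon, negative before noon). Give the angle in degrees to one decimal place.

56.2°

Hour angle H = 15° × (8.25 − 12) = -56.25°.
cos θ_z = sin φ sin δ + cos φ cos δ cos H = (-0.0941)(-0.0454) + (0.9956)(0.9990)(0.5556) = 0.5569.
θ_z = arccos(0.5569) = 56.16°.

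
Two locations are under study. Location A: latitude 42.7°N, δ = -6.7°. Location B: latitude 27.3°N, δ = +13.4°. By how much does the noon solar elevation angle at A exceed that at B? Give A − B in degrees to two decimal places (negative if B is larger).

-35.50°

A: 90° − |42.7 − (-6.7)| = 40.60°.
B: 90° − |27.3 − (13.4)| = 76.10°.
A − B = 40.60 − 76.10 = -35.50°.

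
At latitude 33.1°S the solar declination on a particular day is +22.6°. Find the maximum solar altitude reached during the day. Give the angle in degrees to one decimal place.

34.3°

At local solar noon the hour angle is zero, so the elevation is 90° − |φ − δ| = 90° − |-33.1° − (22.6°)| = 90° − 55.7° = 34.3°.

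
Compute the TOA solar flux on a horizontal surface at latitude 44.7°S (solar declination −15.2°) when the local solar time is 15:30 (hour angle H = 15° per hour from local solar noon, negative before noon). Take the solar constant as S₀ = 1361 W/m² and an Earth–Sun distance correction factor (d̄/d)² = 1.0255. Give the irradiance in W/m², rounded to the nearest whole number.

Hour angle H = 15° × (15.5 − 12) = 52.50°.
cos θ_z = sin(-44.7°) sin(-15.2°) + cos(-44.7°) cos(-15.2°) cos(52.50°) = 0.1844 + 0.4176 = 0.6020.
Top-of-atmosphere irradiance = S₀ (d̄/d)² cos θ_z = 1361 × 1.0255 × 0.6020 = 840.21 W/m².

840 W/m²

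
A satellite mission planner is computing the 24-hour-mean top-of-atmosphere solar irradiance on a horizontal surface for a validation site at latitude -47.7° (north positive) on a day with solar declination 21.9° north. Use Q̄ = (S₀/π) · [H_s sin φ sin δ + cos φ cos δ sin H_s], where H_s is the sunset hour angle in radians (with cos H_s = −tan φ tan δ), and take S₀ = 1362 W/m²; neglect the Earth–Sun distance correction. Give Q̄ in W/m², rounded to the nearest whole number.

110 W/m²

−tan φ tan δ = −(-1.0990)(0.4020) = 0.4418; H_s = arccos(0.4418) = 63.78°. In radians, H_s = 1.1132.
H_s sin φ sin δ = 1.1132 × -0.7396 × 0.3730 = -0.3071.
cos φ cos δ sin H_s = 0.6730 × 0.9278 × 0.8971 = 0.5602.
Q̄ = (1362/π) × (-0.3071 + 0.5602) = 433.54 × 0.2531 = 109.73 W/m².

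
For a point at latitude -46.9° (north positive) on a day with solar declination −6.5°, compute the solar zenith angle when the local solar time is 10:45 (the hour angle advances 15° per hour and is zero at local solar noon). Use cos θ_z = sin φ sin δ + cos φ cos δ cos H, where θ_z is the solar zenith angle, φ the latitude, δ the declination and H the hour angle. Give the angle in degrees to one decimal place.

43.5°

Hour angle H = 15° × (10.75 − 12) = -18.75°.
cos θ_z = sin(-46.9°) sin(-6.5°) + cos(-46.9°) cos(-6.5°) cos(-18.75°) = 0.0827 + 0.6429 = 0.7256.
θ_z = arccos(0.7256) = 43.48°.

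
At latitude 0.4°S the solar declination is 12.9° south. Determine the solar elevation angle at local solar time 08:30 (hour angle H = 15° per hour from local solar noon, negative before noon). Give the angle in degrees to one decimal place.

36.5°

Hour angle H = 15° × (8.5 − 12) = -52.50°.
cos θ_z = sin(-0.4°) sin(-12.9°) + cos(-0.4°) cos(-12.9°) cos(-52.50°) = 0.0016 + 0.5934 = 0.5950.
θ_z = arccos(0.5950) = 53.49°, so the elevation is 90° − 53.49° = 36.51°.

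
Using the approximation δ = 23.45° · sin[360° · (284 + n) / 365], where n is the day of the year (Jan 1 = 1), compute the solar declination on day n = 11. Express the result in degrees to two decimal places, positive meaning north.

-21.90°

360 × (284 + 11) / 365 = 290.959°; sin(290.959°) = -0.9338.
δ = 23.45 × -0.9338 = -21.898° ≈ -21.90°.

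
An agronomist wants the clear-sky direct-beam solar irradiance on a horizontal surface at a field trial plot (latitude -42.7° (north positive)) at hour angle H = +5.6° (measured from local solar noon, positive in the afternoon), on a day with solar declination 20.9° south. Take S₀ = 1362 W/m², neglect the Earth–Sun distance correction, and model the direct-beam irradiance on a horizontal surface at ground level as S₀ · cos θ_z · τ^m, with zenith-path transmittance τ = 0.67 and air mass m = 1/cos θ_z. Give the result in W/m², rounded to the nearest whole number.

817 W/m²

With φ = -42.7°, δ = -20.9°, H = 5.60°: sin φ sin δ = 0.2419, cos φ cos δ cos H = 0.6833, so cos θ_z = 0.9252.
Air mass m = 1/cos θ_z = 1/0.9252 = 1.081; τ^m = 0.67^1.081 = 0.6486.
Surface direct beam = 1362 × 0.9252 × 0.6486 = 817.32 W/m².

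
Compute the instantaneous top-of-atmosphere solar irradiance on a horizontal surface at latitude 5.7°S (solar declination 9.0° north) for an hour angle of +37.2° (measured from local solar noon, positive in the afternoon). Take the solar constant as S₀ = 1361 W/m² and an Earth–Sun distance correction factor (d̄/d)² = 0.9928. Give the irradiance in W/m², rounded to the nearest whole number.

cos θ_z = sin φ sin δ + cos φ cos δ cos H = (-0.0993)(0.1564) + (0.9951)(0.9877)(0.7965) = 0.7673.
Top-of-atmosphere irradiance = S₀ (d̄/d)² cos θ_z = 1361 × 0.9928 × 0.7673 = 1036.78 W/m².

1037 W/m²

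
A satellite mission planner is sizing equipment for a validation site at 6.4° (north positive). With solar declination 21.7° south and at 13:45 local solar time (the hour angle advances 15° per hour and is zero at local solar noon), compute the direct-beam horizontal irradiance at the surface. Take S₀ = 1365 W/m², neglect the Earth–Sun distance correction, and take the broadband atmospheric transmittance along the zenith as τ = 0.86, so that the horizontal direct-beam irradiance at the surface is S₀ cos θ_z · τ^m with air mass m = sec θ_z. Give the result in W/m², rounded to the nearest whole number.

Hour angle H = 15° × (13.75 − 12) = 26.25°.
With φ = 6.4°, δ = -21.7°, H = 26.25°: sin φ sin δ = -0.0412, cos φ cos δ cos H = 0.8281, so cos θ_z = 0.7869.
Air mass m = 1/cos θ_z = 1/0.7869 = 1.271; τ^m = 0.86^1.271 = 0.8256.
Surface direct beam = 1365 × 0.7869 × 0.8256 = 886.79 W/m².

887 W/m²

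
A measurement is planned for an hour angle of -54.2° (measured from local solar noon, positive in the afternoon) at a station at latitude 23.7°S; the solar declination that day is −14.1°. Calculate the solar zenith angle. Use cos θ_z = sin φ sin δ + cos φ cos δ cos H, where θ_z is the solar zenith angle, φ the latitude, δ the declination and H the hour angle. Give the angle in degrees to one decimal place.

cos θ_z = sin φ sin δ + cos φ cos δ cos H = (-0.4019)(-0.2436) + (0.9157)(0.9699)(0.5850) = 0.6175.
θ_z = arccos(0.6175) = 51.87°.

51.9°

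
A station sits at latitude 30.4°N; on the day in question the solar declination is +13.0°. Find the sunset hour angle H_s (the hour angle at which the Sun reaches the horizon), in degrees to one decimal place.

The sunset hour angle satisfies cos H_s = −tan φ tan δ = -0.1354, giving H_s = 97.78°.

97.8°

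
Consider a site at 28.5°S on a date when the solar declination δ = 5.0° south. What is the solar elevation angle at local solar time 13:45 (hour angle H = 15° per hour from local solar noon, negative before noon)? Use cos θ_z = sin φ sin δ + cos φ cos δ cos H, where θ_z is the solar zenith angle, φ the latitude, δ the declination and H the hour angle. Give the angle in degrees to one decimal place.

55.8°

Hour angle H = 15° × (13.75 − 12) = 26.25°.
cos θ_z = sin φ sin δ + cos φ cos δ cos H = (-0.4772)(-0.0872) + (0.8788)(0.9962)(0.8969) = 0.8268.
θ_z = arccos(0.8268) = 34.23°, so the elevation is 90° − 34.23° = 55.77°.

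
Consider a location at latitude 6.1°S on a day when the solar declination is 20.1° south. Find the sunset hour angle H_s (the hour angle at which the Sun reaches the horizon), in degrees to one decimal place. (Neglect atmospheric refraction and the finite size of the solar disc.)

cos H_s = −tan(-6.1°) · tan(-20.1°) = -0.0391, so H_s = arccos(-0.0391) = 92.24°.

92.2°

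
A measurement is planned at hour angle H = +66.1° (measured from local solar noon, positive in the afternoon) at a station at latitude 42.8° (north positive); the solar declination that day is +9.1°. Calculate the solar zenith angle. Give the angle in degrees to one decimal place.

cos θ_z = sin(42.8°) sin(9.1°) + cos(42.8°) cos(9.1°) cos(66.10°) = 0.1075 + 0.2935 = 0.4010.
θ_z = arccos(0.4010) = 66.36°.

66.4°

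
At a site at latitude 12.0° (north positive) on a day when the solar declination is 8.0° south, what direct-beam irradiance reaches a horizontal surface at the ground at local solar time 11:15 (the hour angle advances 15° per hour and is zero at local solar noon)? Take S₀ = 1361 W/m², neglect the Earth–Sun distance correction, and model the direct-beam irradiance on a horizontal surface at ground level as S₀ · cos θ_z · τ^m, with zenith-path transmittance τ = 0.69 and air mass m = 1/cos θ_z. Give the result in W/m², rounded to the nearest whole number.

Hour angle H = 15° × (11.25 − 12) = -11.25°.
cos θ_z = sin φ sin δ + cos φ cos δ cos H = (0.2079)(-0.1392) + (0.9781)(0.9903)(0.9808) = 0.9211.
Air mass m = 1/cos θ_z = 1/0.9211 = 1.086; τ^m = 0.69^1.086 = 0.6683.
Surface direct beam = 1361 × 0.9211 × 0.6683 = 837.79 W/m².

838 W/m²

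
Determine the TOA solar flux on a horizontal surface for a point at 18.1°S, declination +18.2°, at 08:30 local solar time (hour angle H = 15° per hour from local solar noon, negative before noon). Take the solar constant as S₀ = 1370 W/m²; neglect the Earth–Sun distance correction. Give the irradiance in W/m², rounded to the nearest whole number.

620 W/m²

Hour angle H = 15° × (8.5 − 12) = -52.50°.
With φ = -18.1°, δ = 18.2°, H = -52.50°: sin φ sin δ = -0.0970, cos φ cos δ cos H = 0.5497, so cos θ_z = 0.4527.
Top-of-atmosphere irradiance = S₀ cos θ_z = 1370 × 0.4527 = 620.20 W/m².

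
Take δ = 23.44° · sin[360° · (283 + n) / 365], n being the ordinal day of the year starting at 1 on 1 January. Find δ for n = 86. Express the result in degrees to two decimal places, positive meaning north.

+1.61°

360 × (283 + 86) / 365 = 363.945°; sin(363.945°) = 0.0688.
δ = 23.44 × 0.0688 = 1.613° ≈ +1.61°.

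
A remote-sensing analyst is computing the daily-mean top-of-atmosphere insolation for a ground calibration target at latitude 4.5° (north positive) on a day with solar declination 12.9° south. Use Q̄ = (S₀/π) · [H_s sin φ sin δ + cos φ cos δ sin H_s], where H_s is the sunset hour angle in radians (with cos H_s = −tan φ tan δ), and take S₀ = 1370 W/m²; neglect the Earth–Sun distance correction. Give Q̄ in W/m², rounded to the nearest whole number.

The sunset hour angle satisfies cos H_s = −tan φ tan δ = 0.0180, giving H_s = 88.97°. In radians, H_s = 1.5528.
H_s sin φ sin δ = 1.5528 × 0.0785 × -0.2233 = -0.0272.
cos φ cos δ sin H_s = 0.9969 × 0.9748 × 0.9998 = 0.9716.
Q̄ = (1370/π) × (-0.0272 + 0.9716) = 436.08 × 0.9444 = 411.83 W/m².

412 W/m²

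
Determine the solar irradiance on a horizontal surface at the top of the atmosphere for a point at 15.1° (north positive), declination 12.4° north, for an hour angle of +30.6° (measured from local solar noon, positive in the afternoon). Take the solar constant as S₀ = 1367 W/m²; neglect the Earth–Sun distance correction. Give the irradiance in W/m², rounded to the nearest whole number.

1186 W/m²

cos θ_z = sin φ sin δ + cos φ cos δ cos H = (0.2605)(0.2147) + (0.9655)(0.9767)(0.8607) = 0.8676.
Top-of-atmosphere irradiance = S₀ cos θ_z = 1367 × 0.8676 = 1186.01 W/m².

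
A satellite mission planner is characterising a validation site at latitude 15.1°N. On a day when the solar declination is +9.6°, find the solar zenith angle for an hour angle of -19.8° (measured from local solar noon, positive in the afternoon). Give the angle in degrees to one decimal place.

20.1°

cos θ_z = sin(15.1°) sin(9.6°) + cos(15.1°) cos(9.6°) cos(-19.80°) = 0.0434 + 0.8957 = 0.9391.
θ_z = arccos(0.9391) = 20.10°.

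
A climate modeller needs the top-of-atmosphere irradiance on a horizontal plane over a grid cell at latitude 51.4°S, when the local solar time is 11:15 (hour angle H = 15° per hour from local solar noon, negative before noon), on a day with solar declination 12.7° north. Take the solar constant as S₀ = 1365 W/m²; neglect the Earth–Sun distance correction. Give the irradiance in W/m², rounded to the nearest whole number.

580 W/m²

Hour angle H = 15° × (11.25 − 12) = -11.25°.
cos θ_z = sin(-51.4°) sin(12.7°) + cos(-51.4°) cos(12.7°) cos(-11.25°) = -0.1718 + 0.5969 = 0.4251.
Top-of-atmosphere irradiance = S₀ cos θ_z = 1365 × 0.4251 = 580.26 W/m².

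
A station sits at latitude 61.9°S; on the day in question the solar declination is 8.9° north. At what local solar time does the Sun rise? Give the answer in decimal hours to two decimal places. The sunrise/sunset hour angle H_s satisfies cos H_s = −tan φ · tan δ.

−tan φ tan δ = −(-1.8728)(0.1566) = 0.2933; H_s = arccos(0.2933) = 72.94°.
Sunrise is at 12 − H_s/15 = 12 − 4.863 = 7.137 h local solar time.

7.14 h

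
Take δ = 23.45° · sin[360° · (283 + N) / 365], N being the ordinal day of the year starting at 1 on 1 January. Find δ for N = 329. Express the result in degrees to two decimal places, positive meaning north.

360 × (283 + 329) / 365 = 603.616°; sin(603.616°) = -0.8958.
δ = 23.45 × -0.8958 = -21.007° ≈ -21.01°.

-21.01°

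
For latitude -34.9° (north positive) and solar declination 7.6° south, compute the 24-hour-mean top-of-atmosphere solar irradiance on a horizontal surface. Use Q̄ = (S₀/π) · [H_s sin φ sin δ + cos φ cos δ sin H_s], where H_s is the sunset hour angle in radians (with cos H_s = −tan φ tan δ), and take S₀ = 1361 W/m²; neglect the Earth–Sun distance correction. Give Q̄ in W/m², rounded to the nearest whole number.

405 W/m²

cos H_s = −tan(-34.9°) · tan(-7.6°) = -0.0931, so H_s = arccos(-0.0931) = 95.34°. In radians, H_s = 1.6640.
H_s sin φ sin δ = 1.6640 × -0.5721 × -0.1323 = 0.1259.
cos φ cos δ sin H_s = 0.8202 × 0.9912 × 0.9957 = 0.8095.
Q̄ = (1361/π) × (0.1259 + 0.8095) = 433.22 × 0.9354 = 405.23 W/m².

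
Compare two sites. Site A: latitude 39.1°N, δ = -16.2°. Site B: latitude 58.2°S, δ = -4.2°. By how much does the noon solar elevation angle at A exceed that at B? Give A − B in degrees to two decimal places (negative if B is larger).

-1.30°

A: 90° − |39.1 − (-16.2)| = 34.70°.
B: 90° − |-58.2 − (-4.2)| = 36.00°.
A − B = 34.70 − 36.00 = -1.30°.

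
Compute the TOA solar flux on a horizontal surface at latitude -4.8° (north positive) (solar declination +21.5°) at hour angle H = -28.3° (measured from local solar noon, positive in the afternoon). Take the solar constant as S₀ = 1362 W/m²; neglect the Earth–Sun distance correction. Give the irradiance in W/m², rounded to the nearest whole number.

1070 W/m²

cos θ_z = sin(-4.8°) sin(21.5°) + cos(-4.8°) cos(21.5°) cos(-28.30°) = -0.0307 + 0.8163 = 0.7856.
Top-of-atmosphere irradiance = S₀ cos θ_z = 1362 × 0.7856 = 1069.99 W/m².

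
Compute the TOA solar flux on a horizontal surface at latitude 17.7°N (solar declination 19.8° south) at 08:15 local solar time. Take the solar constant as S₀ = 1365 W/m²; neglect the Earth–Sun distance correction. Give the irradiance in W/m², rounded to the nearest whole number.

539 W/m²

Hour angle H = 15° × (8.25 − 12) = -56.25°.
With φ = 17.7°, δ = -19.8°, H = -56.25°: sin φ sin δ = -0.1030, cos φ cos δ cos H = 0.4980, so cos θ_z = 0.3950.
Top-of-atmosphere irradiance = S₀ cos θ_z = 1365 × 0.3950 = 539.18 W/m².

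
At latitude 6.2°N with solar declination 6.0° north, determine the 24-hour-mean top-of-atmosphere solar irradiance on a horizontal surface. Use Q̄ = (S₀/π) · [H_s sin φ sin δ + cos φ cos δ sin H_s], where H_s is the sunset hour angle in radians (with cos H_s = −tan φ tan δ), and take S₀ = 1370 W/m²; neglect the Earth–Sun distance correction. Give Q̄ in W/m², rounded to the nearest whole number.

439 W/m²

cos H_s = −tan(6.2°) · tan(6.0°) = -0.0114, so H_s = arccos(-0.0114) = 90.65°. In radians, H_s = 1.5821.
H_s sin φ sin δ = 1.5821 × 0.1080 × 0.1045 = 0.0179.
cos φ cos δ sin H_s = 0.9942 × 0.9945 × 0.9999 = 0.9886.
Q̄ = (1370/π) × (0.0179 + 0.9886) = 436.08 × 1.0065 = 438.91 W/m².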